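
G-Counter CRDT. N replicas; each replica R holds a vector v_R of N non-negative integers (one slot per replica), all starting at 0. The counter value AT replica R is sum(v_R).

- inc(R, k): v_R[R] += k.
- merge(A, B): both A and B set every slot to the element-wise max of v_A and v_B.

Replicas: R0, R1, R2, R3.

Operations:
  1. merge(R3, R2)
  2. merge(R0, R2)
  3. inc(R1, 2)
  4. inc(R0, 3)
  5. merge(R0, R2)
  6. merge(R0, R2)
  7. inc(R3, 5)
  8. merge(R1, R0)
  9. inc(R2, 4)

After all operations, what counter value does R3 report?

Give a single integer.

Answer: 5

Derivation:
Op 1: merge R3<->R2 -> R3=(0,0,0,0) R2=(0,0,0,0)
Op 2: merge R0<->R2 -> R0=(0,0,0,0) R2=(0,0,0,0)
Op 3: inc R1 by 2 -> R1=(0,2,0,0) value=2
Op 4: inc R0 by 3 -> R0=(3,0,0,0) value=3
Op 5: merge R0<->R2 -> R0=(3,0,0,0) R2=(3,0,0,0)
Op 6: merge R0<->R2 -> R0=(3,0,0,0) R2=(3,0,0,0)
Op 7: inc R3 by 5 -> R3=(0,0,0,5) value=5
Op 8: merge R1<->R0 -> R1=(3,2,0,0) R0=(3,2,0,0)
Op 9: inc R2 by 4 -> R2=(3,0,4,0) value=7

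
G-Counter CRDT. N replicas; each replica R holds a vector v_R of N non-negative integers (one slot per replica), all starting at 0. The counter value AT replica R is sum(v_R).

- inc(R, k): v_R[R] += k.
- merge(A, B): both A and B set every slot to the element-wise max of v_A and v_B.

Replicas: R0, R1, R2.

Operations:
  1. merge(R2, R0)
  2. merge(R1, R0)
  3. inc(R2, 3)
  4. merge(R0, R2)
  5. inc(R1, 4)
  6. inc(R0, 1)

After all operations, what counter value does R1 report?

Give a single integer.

Op 1: merge R2<->R0 -> R2=(0,0,0) R0=(0,0,0)
Op 2: merge R1<->R0 -> R1=(0,0,0) R0=(0,0,0)
Op 3: inc R2 by 3 -> R2=(0,0,3) value=3
Op 4: merge R0<->R2 -> R0=(0,0,3) R2=(0,0,3)
Op 5: inc R1 by 4 -> R1=(0,4,0) value=4
Op 6: inc R0 by 1 -> R0=(1,0,3) value=4

Answer: 4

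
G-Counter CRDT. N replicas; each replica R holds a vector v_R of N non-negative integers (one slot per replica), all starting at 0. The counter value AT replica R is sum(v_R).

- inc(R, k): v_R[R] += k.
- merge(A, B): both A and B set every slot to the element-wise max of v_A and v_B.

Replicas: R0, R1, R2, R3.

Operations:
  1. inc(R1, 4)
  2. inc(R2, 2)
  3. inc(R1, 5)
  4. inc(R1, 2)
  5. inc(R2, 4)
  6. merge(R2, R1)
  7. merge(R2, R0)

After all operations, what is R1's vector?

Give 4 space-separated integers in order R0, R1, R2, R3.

Answer: 0 11 6 0

Derivation:
Op 1: inc R1 by 4 -> R1=(0,4,0,0) value=4
Op 2: inc R2 by 2 -> R2=(0,0,2,0) value=2
Op 3: inc R1 by 5 -> R1=(0,9,0,0) value=9
Op 4: inc R1 by 2 -> R1=(0,11,0,0) value=11
Op 5: inc R2 by 4 -> R2=(0,0,6,0) value=6
Op 6: merge R2<->R1 -> R2=(0,11,6,0) R1=(0,11,6,0)
Op 7: merge R2<->R0 -> R2=(0,11,6,0) R0=(0,11,6,0)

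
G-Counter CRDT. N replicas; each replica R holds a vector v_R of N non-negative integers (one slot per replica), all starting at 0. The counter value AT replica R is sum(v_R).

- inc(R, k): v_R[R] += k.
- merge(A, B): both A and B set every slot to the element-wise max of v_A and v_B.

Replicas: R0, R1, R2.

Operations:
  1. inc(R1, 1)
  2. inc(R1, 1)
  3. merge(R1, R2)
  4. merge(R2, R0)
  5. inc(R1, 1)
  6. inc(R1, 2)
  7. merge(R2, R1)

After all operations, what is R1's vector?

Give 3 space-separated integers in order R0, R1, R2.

Answer: 0 5 0

Derivation:
Op 1: inc R1 by 1 -> R1=(0,1,0) value=1
Op 2: inc R1 by 1 -> R1=(0,2,0) value=2
Op 3: merge R1<->R2 -> R1=(0,2,0) R2=(0,2,0)
Op 4: merge R2<->R0 -> R2=(0,2,0) R0=(0,2,0)
Op 5: inc R1 by 1 -> R1=(0,3,0) value=3
Op 6: inc R1 by 2 -> R1=(0,5,0) value=5
Op 7: merge R2<->R1 -> R2=(0,5,0) R1=(0,5,0)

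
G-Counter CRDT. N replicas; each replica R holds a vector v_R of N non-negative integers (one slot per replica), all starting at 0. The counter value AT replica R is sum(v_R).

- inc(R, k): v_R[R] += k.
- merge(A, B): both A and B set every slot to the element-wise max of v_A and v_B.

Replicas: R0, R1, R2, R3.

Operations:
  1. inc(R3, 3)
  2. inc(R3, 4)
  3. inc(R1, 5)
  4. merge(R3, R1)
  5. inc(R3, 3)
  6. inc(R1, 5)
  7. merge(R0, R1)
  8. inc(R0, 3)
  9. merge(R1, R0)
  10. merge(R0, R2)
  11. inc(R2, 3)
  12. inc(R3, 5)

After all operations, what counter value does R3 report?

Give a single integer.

Answer: 20

Derivation:
Op 1: inc R3 by 3 -> R3=(0,0,0,3) value=3
Op 2: inc R3 by 4 -> R3=(0,0,0,7) value=7
Op 3: inc R1 by 5 -> R1=(0,5,0,0) value=5
Op 4: merge R3<->R1 -> R3=(0,5,0,7) R1=(0,5,0,7)
Op 5: inc R3 by 3 -> R3=(0,5,0,10) value=15
Op 6: inc R1 by 5 -> R1=(0,10,0,7) value=17
Op 7: merge R0<->R1 -> R0=(0,10,0,7) R1=(0,10,0,7)
Op 8: inc R0 by 3 -> R0=(3,10,0,7) value=20
Op 9: merge R1<->R0 -> R1=(3,10,0,7) R0=(3,10,0,7)
Op 10: merge R0<->R2 -> R0=(3,10,0,7) R2=(3,10,0,7)
Op 11: inc R2 by 3 -> R2=(3,10,3,7) value=23
Op 12: inc R3 by 5 -> R3=(0,5,0,15) value=20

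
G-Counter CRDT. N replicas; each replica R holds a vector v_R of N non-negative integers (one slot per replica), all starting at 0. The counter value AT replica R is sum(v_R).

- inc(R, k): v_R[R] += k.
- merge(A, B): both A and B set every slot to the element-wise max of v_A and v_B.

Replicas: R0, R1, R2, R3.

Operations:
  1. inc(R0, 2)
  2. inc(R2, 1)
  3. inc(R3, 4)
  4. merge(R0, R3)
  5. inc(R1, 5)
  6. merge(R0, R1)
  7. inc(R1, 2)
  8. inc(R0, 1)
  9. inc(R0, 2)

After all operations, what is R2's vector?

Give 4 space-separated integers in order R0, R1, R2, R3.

Answer: 0 0 1 0

Derivation:
Op 1: inc R0 by 2 -> R0=(2,0,0,0) value=2
Op 2: inc R2 by 1 -> R2=(0,0,1,0) value=1
Op 3: inc R3 by 4 -> R3=(0,0,0,4) value=4
Op 4: merge R0<->R3 -> R0=(2,0,0,4) R3=(2,0,0,4)
Op 5: inc R1 by 5 -> R1=(0,5,0,0) value=5
Op 6: merge R0<->R1 -> R0=(2,5,0,4) R1=(2,5,0,4)
Op 7: inc R1 by 2 -> R1=(2,7,0,4) value=13
Op 8: inc R0 by 1 -> R0=(3,5,0,4) value=12
Op 9: inc R0 by 2 -> R0=(5,5,0,4) value=14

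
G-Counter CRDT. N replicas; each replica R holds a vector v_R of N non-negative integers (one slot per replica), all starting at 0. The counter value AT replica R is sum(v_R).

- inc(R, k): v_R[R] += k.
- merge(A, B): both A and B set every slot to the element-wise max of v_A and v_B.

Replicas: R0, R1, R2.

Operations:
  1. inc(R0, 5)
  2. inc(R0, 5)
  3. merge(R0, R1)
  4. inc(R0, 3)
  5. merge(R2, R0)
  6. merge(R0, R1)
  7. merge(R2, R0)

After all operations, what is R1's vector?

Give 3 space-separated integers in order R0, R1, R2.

Op 1: inc R0 by 5 -> R0=(5,0,0) value=5
Op 2: inc R0 by 5 -> R0=(10,0,0) value=10
Op 3: merge R0<->R1 -> R0=(10,0,0) R1=(10,0,0)
Op 4: inc R0 by 3 -> R0=(13,0,0) value=13
Op 5: merge R2<->R0 -> R2=(13,0,0) R0=(13,0,0)
Op 6: merge R0<->R1 -> R0=(13,0,0) R1=(13,0,0)
Op 7: merge R2<->R0 -> R2=(13,0,0) R0=(13,0,0)

Answer: 13 0 0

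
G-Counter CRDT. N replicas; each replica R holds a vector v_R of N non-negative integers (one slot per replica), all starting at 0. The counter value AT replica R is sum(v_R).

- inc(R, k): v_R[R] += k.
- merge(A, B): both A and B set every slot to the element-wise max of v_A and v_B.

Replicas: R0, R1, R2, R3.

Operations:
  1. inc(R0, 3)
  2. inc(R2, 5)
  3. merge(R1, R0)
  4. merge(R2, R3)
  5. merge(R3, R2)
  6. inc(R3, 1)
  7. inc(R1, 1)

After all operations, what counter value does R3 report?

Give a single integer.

Answer: 6

Derivation:
Op 1: inc R0 by 3 -> R0=(3,0,0,0) value=3
Op 2: inc R2 by 5 -> R2=(0,0,5,0) value=5
Op 3: merge R1<->R0 -> R1=(3,0,0,0) R0=(3,0,0,0)
Op 4: merge R2<->R3 -> R2=(0,0,5,0) R3=(0,0,5,0)
Op 5: merge R3<->R2 -> R3=(0,0,5,0) R2=(0,0,5,0)
Op 6: inc R3 by 1 -> R3=(0,0,5,1) value=6
Op 7: inc R1 by 1 -> R1=(3,1,0,0) value=4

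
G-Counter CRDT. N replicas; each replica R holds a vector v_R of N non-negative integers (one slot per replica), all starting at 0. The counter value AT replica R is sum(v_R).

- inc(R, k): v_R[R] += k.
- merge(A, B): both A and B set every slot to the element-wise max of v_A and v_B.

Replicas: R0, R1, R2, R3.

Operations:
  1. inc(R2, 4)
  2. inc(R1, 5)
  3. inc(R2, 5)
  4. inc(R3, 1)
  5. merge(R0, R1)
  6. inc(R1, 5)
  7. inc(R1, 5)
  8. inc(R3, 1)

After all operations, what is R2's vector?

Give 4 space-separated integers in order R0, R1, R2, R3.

Op 1: inc R2 by 4 -> R2=(0,0,4,0) value=4
Op 2: inc R1 by 5 -> R1=(0,5,0,0) value=5
Op 3: inc R2 by 5 -> R2=(0,0,9,0) value=9
Op 4: inc R3 by 1 -> R3=(0,0,0,1) value=1
Op 5: merge R0<->R1 -> R0=(0,5,0,0) R1=(0,5,0,0)
Op 6: inc R1 by 5 -> R1=(0,10,0,0) value=10
Op 7: inc R1 by 5 -> R1=(0,15,0,0) value=15
Op 8: inc R3 by 1 -> R3=(0,0,0,2) value=2

Answer: 0 0 9 0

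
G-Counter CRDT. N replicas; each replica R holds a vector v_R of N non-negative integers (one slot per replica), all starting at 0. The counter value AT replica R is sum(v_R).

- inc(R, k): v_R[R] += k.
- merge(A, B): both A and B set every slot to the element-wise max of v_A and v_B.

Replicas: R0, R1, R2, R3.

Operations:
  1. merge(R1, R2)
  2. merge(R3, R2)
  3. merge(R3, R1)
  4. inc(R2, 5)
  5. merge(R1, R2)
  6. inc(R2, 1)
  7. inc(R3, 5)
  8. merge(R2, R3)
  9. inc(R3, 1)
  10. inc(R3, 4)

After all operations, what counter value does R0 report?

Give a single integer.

Op 1: merge R1<->R2 -> R1=(0,0,0,0) R2=(0,0,0,0)
Op 2: merge R3<->R2 -> R3=(0,0,0,0) R2=(0,0,0,0)
Op 3: merge R3<->R1 -> R3=(0,0,0,0) R1=(0,0,0,0)
Op 4: inc R2 by 5 -> R2=(0,0,5,0) value=5
Op 5: merge R1<->R2 -> R1=(0,0,5,0) R2=(0,0,5,0)
Op 6: inc R2 by 1 -> R2=(0,0,6,0) value=6
Op 7: inc R3 by 5 -> R3=(0,0,0,5) value=5
Op 8: merge R2<->R3 -> R2=(0,0,6,5) R3=(0,0,6,5)
Op 9: inc R3 by 1 -> R3=(0,0,6,6) value=12
Op 10: inc R3 by 4 -> R3=(0,0,6,10) value=16

Answer: 0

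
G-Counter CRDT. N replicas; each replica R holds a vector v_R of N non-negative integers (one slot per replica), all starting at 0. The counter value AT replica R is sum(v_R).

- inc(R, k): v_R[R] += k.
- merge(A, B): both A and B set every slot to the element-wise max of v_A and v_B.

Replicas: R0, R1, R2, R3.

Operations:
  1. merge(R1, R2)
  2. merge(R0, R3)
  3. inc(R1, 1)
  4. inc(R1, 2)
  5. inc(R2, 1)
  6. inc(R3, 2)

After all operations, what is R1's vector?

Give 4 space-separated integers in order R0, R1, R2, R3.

Op 1: merge R1<->R2 -> R1=(0,0,0,0) R2=(0,0,0,0)
Op 2: merge R0<->R3 -> R0=(0,0,0,0) R3=(0,0,0,0)
Op 3: inc R1 by 1 -> R1=(0,1,0,0) value=1
Op 4: inc R1 by 2 -> R1=(0,3,0,0) value=3
Op 5: inc R2 by 1 -> R2=(0,0,1,0) value=1
Op 6: inc R3 by 2 -> R3=(0,0,0,2) value=2

Answer: 0 3 0 0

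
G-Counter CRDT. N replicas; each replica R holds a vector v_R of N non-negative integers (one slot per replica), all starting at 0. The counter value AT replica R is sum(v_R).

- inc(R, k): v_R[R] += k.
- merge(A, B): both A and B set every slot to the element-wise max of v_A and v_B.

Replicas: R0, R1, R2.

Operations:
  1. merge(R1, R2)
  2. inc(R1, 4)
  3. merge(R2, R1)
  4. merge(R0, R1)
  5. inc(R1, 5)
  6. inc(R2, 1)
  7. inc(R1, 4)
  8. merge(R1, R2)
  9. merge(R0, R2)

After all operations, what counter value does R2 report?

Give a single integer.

Answer: 14

Derivation:
Op 1: merge R1<->R2 -> R1=(0,0,0) R2=(0,0,0)
Op 2: inc R1 by 4 -> R1=(0,4,0) value=4
Op 3: merge R2<->R1 -> R2=(0,4,0) R1=(0,4,0)
Op 4: merge R0<->R1 -> R0=(0,4,0) R1=(0,4,0)
Op 5: inc R1 by 5 -> R1=(0,9,0) value=9
Op 6: inc R2 by 1 -> R2=(0,4,1) value=5
Op 7: inc R1 by 4 -> R1=(0,13,0) value=13
Op 8: merge R1<->R2 -> R1=(0,13,1) R2=(0,13,1)
Op 9: merge R0<->R2 -> R0=(0,13,1) R2=(0,13,1)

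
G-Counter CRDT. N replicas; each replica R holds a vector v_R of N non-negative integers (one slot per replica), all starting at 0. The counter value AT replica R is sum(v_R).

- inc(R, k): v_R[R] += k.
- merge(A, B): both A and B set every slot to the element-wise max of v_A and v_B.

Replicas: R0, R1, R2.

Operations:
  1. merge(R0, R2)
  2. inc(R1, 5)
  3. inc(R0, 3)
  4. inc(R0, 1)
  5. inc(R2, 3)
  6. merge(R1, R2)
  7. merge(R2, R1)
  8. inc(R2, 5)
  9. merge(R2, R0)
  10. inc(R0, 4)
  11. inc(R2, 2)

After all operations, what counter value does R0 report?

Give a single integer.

Answer: 21

Derivation:
Op 1: merge R0<->R2 -> R0=(0,0,0) R2=(0,0,0)
Op 2: inc R1 by 5 -> R1=(0,5,0) value=5
Op 3: inc R0 by 3 -> R0=(3,0,0) value=3
Op 4: inc R0 by 1 -> R0=(4,0,0) value=4
Op 5: inc R2 by 3 -> R2=(0,0,3) value=3
Op 6: merge R1<->R2 -> R1=(0,5,3) R2=(0,5,3)
Op 7: merge R2<->R1 -> R2=(0,5,3) R1=(0,5,3)
Op 8: inc R2 by 5 -> R2=(0,5,8) value=13
Op 9: merge R2<->R0 -> R2=(4,5,8) R0=(4,5,8)
Op 10: inc R0 by 4 -> R0=(8,5,8) value=21
Op 11: inc R2 by 2 -> R2=(4,5,10) value=19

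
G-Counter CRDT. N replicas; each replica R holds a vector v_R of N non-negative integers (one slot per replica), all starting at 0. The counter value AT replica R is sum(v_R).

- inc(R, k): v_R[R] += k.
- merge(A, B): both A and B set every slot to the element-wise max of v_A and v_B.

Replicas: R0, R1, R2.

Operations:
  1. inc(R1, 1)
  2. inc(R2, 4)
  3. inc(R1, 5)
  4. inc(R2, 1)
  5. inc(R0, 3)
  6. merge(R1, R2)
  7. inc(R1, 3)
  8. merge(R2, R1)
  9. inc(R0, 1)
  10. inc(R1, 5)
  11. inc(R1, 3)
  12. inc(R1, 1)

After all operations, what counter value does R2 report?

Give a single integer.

Answer: 14

Derivation:
Op 1: inc R1 by 1 -> R1=(0,1,0) value=1
Op 2: inc R2 by 4 -> R2=(0,0,4) value=4
Op 3: inc R1 by 5 -> R1=(0,6,0) value=6
Op 4: inc R2 by 1 -> R2=(0,0,5) value=5
Op 5: inc R0 by 3 -> R0=(3,0,0) value=3
Op 6: merge R1<->R2 -> R1=(0,6,5) R2=(0,6,5)
Op 7: inc R1 by 3 -> R1=(0,9,5) value=14
Op 8: merge R2<->R1 -> R2=(0,9,5) R1=(0,9,5)
Op 9: inc R0 by 1 -> R0=(4,0,0) value=4
Op 10: inc R1 by 5 -> R1=(0,14,5) value=19
Op 11: inc R1 by 3 -> R1=(0,17,5) value=22
Op 12: inc R1 by 1 -> R1=(0,18,5) value=23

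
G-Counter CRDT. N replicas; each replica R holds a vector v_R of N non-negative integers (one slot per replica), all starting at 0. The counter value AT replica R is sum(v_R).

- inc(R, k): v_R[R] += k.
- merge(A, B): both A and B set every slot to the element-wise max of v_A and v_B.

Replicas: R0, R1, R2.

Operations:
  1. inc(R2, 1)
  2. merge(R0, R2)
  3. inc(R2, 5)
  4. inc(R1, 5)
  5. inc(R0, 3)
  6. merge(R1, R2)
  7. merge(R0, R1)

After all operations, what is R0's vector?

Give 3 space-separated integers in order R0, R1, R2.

Op 1: inc R2 by 1 -> R2=(0,0,1) value=1
Op 2: merge R0<->R2 -> R0=(0,0,1) R2=(0,0,1)
Op 3: inc R2 by 5 -> R2=(0,0,6) value=6
Op 4: inc R1 by 5 -> R1=(0,5,0) value=5
Op 5: inc R0 by 3 -> R0=(3,0,1) value=4
Op 6: merge R1<->R2 -> R1=(0,5,6) R2=(0,5,6)
Op 7: merge R0<->R1 -> R0=(3,5,6) R1=(3,5,6)

Answer: 3 5 6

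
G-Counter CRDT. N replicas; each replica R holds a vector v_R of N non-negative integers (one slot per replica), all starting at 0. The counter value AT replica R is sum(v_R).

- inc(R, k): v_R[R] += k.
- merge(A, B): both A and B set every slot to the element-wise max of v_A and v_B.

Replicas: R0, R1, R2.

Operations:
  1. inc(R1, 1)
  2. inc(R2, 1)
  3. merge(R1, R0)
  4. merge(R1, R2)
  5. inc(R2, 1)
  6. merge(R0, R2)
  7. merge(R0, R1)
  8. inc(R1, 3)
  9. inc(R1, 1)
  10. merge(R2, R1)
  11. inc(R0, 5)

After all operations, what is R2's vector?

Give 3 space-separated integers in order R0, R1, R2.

Answer: 0 5 2

Derivation:
Op 1: inc R1 by 1 -> R1=(0,1,0) value=1
Op 2: inc R2 by 1 -> R2=(0,0,1) value=1
Op 3: merge R1<->R0 -> R1=(0,1,0) R0=(0,1,0)
Op 4: merge R1<->R2 -> R1=(0,1,1) R2=(0,1,1)
Op 5: inc R2 by 1 -> R2=(0,1,2) value=3
Op 6: merge R0<->R2 -> R0=(0,1,2) R2=(0,1,2)
Op 7: merge R0<->R1 -> R0=(0,1,2) R1=(0,1,2)
Op 8: inc R1 by 3 -> R1=(0,4,2) value=6
Op 9: inc R1 by 1 -> R1=(0,5,2) value=7
Op 10: merge R2<->R1 -> R2=(0,5,2) R1=(0,5,2)
Op 11: inc R0 by 5 -> R0=(5,1,2) value=8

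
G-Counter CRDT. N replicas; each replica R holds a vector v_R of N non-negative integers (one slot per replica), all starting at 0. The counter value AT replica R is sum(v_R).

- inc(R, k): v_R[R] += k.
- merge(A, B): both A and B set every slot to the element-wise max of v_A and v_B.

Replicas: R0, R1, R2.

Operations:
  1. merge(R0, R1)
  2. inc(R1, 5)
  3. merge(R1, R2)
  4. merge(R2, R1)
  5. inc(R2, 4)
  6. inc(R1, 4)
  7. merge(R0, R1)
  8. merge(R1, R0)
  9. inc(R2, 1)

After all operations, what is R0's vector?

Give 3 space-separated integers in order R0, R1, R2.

Answer: 0 9 0

Derivation:
Op 1: merge R0<->R1 -> R0=(0,0,0) R1=(0,0,0)
Op 2: inc R1 by 5 -> R1=(0,5,0) value=5
Op 3: merge R1<->R2 -> R1=(0,5,0) R2=(0,5,0)
Op 4: merge R2<->R1 -> R2=(0,5,0) R1=(0,5,0)
Op 5: inc R2 by 4 -> R2=(0,5,4) value=9
Op 6: inc R1 by 4 -> R1=(0,9,0) value=9
Op 7: merge R0<->R1 -> R0=(0,9,0) R1=(0,9,0)
Op 8: merge R1<->R0 -> R1=(0,9,0) R0=(0,9,0)
Op 9: inc R2 by 1 -> R2=(0,5,5) value=10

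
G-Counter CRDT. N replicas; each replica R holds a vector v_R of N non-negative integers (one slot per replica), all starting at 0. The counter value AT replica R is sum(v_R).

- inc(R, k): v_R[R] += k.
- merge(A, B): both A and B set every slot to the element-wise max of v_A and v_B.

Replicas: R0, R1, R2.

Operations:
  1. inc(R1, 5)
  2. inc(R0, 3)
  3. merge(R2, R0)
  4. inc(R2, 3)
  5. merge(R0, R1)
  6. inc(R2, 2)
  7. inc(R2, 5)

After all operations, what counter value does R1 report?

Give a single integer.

Op 1: inc R1 by 5 -> R1=(0,5,0) value=5
Op 2: inc R0 by 3 -> R0=(3,0,0) value=3
Op 3: merge R2<->R0 -> R2=(3,0,0) R0=(3,0,0)
Op 4: inc R2 by 3 -> R2=(3,0,3) value=6
Op 5: merge R0<->R1 -> R0=(3,5,0) R1=(3,5,0)
Op 6: inc R2 by 2 -> R2=(3,0,5) value=8
Op 7: inc R2 by 5 -> R2=(3,0,10) value=13

Answer: 8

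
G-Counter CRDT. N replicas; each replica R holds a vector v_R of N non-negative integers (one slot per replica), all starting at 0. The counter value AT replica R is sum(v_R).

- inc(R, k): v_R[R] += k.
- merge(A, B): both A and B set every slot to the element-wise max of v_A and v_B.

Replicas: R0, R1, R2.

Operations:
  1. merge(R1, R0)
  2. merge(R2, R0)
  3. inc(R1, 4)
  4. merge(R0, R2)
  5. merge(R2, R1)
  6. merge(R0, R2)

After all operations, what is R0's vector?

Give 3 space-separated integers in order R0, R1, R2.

Op 1: merge R1<->R0 -> R1=(0,0,0) R0=(0,0,0)
Op 2: merge R2<->R0 -> R2=(0,0,0) R0=(0,0,0)
Op 3: inc R1 by 4 -> R1=(0,4,0) value=4
Op 4: merge R0<->R2 -> R0=(0,0,0) R2=(0,0,0)
Op 5: merge R2<->R1 -> R2=(0,4,0) R1=(0,4,0)
Op 6: merge R0<->R2 -> R0=(0,4,0) R2=(0,4,0)

Answer: 0 4 0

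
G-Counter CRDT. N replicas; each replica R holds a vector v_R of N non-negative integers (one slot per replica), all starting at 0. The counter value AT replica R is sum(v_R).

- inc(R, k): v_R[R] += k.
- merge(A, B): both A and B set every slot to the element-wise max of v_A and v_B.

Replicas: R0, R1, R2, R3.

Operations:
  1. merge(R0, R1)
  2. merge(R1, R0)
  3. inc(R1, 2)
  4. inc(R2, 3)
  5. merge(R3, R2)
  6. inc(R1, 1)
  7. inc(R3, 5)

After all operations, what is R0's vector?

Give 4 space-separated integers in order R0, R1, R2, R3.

Op 1: merge R0<->R1 -> R0=(0,0,0,0) R1=(0,0,0,0)
Op 2: merge R1<->R0 -> R1=(0,0,0,0) R0=(0,0,0,0)
Op 3: inc R1 by 2 -> R1=(0,2,0,0) value=2
Op 4: inc R2 by 3 -> R2=(0,0,3,0) value=3
Op 5: merge R3<->R2 -> R3=(0,0,3,0) R2=(0,0,3,0)
Op 6: inc R1 by 1 -> R1=(0,3,0,0) value=3
Op 7: inc R3 by 5 -> R3=(0,0,3,5) value=8

Answer: 0 0 0 0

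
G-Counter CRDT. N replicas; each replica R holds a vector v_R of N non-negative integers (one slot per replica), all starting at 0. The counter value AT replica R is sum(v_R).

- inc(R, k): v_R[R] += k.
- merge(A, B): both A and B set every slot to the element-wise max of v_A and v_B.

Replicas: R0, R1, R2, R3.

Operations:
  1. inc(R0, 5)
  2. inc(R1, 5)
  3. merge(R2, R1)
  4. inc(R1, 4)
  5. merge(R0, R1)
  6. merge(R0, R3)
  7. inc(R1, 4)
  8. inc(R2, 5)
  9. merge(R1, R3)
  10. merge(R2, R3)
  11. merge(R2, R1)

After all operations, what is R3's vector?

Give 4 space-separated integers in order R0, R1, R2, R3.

Answer: 5 13 5 0

Derivation:
Op 1: inc R0 by 5 -> R0=(5,0,0,0) value=5
Op 2: inc R1 by 5 -> R1=(0,5,0,0) value=5
Op 3: merge R2<->R1 -> R2=(0,5,0,0) R1=(0,5,0,0)
Op 4: inc R1 by 4 -> R1=(0,9,0,0) value=9
Op 5: merge R0<->R1 -> R0=(5,9,0,0) R1=(5,9,0,0)
Op 6: merge R0<->R3 -> R0=(5,9,0,0) R3=(5,9,0,0)
Op 7: inc R1 by 4 -> R1=(5,13,0,0) value=18
Op 8: inc R2 by 5 -> R2=(0,5,5,0) value=10
Op 9: merge R1<->R3 -> R1=(5,13,0,0) R3=(5,13,0,0)
Op 10: merge R2<->R3 -> R2=(5,13,5,0) R3=(5,13,5,0)
Op 11: merge R2<->R1 -> R2=(5,13,5,0) R1=(5,13,5,0)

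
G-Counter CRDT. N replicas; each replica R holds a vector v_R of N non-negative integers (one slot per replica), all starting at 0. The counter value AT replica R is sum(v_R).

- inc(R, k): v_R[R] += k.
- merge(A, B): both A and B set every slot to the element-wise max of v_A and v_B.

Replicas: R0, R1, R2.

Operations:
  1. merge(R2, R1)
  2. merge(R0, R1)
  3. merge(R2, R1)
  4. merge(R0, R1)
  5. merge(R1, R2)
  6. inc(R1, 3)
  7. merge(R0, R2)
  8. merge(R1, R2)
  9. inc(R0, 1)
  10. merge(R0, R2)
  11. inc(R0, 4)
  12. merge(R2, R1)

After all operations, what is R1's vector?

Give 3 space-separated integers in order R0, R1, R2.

Op 1: merge R2<->R1 -> R2=(0,0,0) R1=(0,0,0)
Op 2: merge R0<->R1 -> R0=(0,0,0) R1=(0,0,0)
Op 3: merge R2<->R1 -> R2=(0,0,0) R1=(0,0,0)
Op 4: merge R0<->R1 -> R0=(0,0,0) R1=(0,0,0)
Op 5: merge R1<->R2 -> R1=(0,0,0) R2=(0,0,0)
Op 6: inc R1 by 3 -> R1=(0,3,0) value=3
Op 7: merge R0<->R2 -> R0=(0,0,0) R2=(0,0,0)
Op 8: merge R1<->R2 -> R1=(0,3,0) R2=(0,3,0)
Op 9: inc R0 by 1 -> R0=(1,0,0) value=1
Op 10: merge R0<->R2 -> R0=(1,3,0) R2=(1,3,0)
Op 11: inc R0 by 4 -> R0=(5,3,0) value=8
Op 12: merge R2<->R1 -> R2=(1,3,0) R1=(1,3,0)

Answer: 1 3 0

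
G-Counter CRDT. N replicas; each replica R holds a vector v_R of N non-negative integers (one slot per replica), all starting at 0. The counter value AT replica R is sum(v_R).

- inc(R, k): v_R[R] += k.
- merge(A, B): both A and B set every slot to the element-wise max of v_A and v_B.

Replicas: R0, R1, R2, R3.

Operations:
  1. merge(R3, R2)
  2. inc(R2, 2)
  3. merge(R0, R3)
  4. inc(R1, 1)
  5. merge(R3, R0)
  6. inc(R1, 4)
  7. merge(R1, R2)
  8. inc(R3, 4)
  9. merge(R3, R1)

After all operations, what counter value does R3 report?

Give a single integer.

Answer: 11

Derivation:
Op 1: merge R3<->R2 -> R3=(0,0,0,0) R2=(0,0,0,0)
Op 2: inc R2 by 2 -> R2=(0,0,2,0) value=2
Op 3: merge R0<->R3 -> R0=(0,0,0,0) R3=(0,0,0,0)
Op 4: inc R1 by 1 -> R1=(0,1,0,0) value=1
Op 5: merge R3<->R0 -> R3=(0,0,0,0) R0=(0,0,0,0)
Op 6: inc R1 by 4 -> R1=(0,5,0,0) value=5
Op 7: merge R1<->R2 -> R1=(0,5,2,0) R2=(0,5,2,0)
Op 8: inc R3 by 4 -> R3=(0,0,0,4) value=4
Op 9: merge R3<->R1 -> R3=(0,5,2,4) R1=(0,5,2,4)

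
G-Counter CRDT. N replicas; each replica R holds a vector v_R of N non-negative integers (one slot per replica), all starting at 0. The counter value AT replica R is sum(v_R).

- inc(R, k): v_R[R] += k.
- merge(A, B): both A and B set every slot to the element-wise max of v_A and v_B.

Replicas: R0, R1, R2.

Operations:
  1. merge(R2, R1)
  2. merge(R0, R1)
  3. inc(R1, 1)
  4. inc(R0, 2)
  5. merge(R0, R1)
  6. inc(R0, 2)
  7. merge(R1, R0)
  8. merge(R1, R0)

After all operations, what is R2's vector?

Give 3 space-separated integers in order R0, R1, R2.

Answer: 0 0 0

Derivation:
Op 1: merge R2<->R1 -> R2=(0,0,0) R1=(0,0,0)
Op 2: merge R0<->R1 -> R0=(0,0,0) R1=(0,0,0)
Op 3: inc R1 by 1 -> R1=(0,1,0) value=1
Op 4: inc R0 by 2 -> R0=(2,0,0) value=2
Op 5: merge R0<->R1 -> R0=(2,1,0) R1=(2,1,0)
Op 6: inc R0 by 2 -> R0=(4,1,0) value=5
Op 7: merge R1<->R0 -> R1=(4,1,0) R0=(4,1,0)
Op 8: merge R1<->R0 -> R1=(4,1,0) R0=(4,1,0)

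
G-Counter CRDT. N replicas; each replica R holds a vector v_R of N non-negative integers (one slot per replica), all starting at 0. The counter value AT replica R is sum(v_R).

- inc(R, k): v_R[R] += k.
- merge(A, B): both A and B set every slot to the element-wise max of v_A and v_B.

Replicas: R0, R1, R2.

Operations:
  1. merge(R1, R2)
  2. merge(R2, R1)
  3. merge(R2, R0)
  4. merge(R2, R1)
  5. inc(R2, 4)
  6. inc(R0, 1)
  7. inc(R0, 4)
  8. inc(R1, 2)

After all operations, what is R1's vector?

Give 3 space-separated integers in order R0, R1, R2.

Answer: 0 2 0

Derivation:
Op 1: merge R1<->R2 -> R1=(0,0,0) R2=(0,0,0)
Op 2: merge R2<->R1 -> R2=(0,0,0) R1=(0,0,0)
Op 3: merge R2<->R0 -> R2=(0,0,0) R0=(0,0,0)
Op 4: merge R2<->R1 -> R2=(0,0,0) R1=(0,0,0)
Op 5: inc R2 by 4 -> R2=(0,0,4) value=4
Op 6: inc R0 by 1 -> R0=(1,0,0) value=1
Op 7: inc R0 by 4 -> R0=(5,0,0) value=5
Op 8: inc R1 by 2 -> R1=(0,2,0) value=2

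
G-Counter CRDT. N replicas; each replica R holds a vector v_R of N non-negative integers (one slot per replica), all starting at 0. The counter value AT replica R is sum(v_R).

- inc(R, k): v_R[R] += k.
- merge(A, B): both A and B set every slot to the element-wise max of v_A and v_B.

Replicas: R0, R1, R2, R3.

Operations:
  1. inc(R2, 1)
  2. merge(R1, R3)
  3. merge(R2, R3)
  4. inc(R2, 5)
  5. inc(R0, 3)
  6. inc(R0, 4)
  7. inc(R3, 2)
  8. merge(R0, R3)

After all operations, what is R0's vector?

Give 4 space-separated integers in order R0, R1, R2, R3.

Op 1: inc R2 by 1 -> R2=(0,0,1,0) value=1
Op 2: merge R1<->R3 -> R1=(0,0,0,0) R3=(0,0,0,0)
Op 3: merge R2<->R3 -> R2=(0,0,1,0) R3=(0,0,1,0)
Op 4: inc R2 by 5 -> R2=(0,0,6,0) value=6
Op 5: inc R0 by 3 -> R0=(3,0,0,0) value=3
Op 6: inc R0 by 4 -> R0=(7,0,0,0) value=7
Op 7: inc R3 by 2 -> R3=(0,0,1,2) value=3
Op 8: merge R0<->R3 -> R0=(7,0,1,2) R3=(7,0,1,2)

Answer: 7 0 1 2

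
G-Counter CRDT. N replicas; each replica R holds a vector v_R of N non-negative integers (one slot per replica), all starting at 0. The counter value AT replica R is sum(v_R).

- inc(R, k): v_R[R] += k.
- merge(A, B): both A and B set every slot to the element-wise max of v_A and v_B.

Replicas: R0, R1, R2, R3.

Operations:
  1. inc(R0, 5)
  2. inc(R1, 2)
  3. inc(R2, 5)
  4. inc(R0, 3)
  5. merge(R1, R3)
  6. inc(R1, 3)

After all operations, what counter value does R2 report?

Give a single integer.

Answer: 5

Derivation:
Op 1: inc R0 by 5 -> R0=(5,0,0,0) value=5
Op 2: inc R1 by 2 -> R1=(0,2,0,0) value=2
Op 3: inc R2 by 5 -> R2=(0,0,5,0) value=5
Op 4: inc R0 by 3 -> R0=(8,0,0,0) value=8
Op 5: merge R1<->R3 -> R1=(0,2,0,0) R3=(0,2,0,0)
Op 6: inc R1 by 3 -> R1=(0,5,0,0) value=5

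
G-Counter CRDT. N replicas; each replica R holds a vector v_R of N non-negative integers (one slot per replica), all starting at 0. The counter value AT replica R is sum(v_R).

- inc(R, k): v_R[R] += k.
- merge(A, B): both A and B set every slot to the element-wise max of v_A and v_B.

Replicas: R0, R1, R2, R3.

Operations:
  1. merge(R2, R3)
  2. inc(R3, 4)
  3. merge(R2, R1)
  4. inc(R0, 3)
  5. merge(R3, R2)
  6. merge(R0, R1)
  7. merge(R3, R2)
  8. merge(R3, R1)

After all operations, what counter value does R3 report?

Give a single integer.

Op 1: merge R2<->R3 -> R2=(0,0,0,0) R3=(0,0,0,0)
Op 2: inc R3 by 4 -> R3=(0,0,0,4) value=4
Op 3: merge R2<->R1 -> R2=(0,0,0,0) R1=(0,0,0,0)
Op 4: inc R0 by 3 -> R0=(3,0,0,0) value=3
Op 5: merge R3<->R2 -> R3=(0,0,0,4) R2=(0,0,0,4)
Op 6: merge R0<->R1 -> R0=(3,0,0,0) R1=(3,0,0,0)
Op 7: merge R3<->R2 -> R3=(0,0,0,4) R2=(0,0,0,4)
Op 8: merge R3<->R1 -> R3=(3,0,0,4) R1=(3,0,0,4)

Answer: 7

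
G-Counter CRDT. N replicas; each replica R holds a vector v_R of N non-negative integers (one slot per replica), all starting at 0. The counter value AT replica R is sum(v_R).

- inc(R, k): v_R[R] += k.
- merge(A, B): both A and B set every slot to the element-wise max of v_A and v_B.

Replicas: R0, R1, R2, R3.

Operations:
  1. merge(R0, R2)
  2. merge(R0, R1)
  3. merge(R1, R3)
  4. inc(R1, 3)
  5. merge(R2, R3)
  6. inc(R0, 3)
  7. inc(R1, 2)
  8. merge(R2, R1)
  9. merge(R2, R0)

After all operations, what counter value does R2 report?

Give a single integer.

Answer: 8

Derivation:
Op 1: merge R0<->R2 -> R0=(0,0,0,0) R2=(0,0,0,0)
Op 2: merge R0<->R1 -> R0=(0,0,0,0) R1=(0,0,0,0)
Op 3: merge R1<->R3 -> R1=(0,0,0,0) R3=(0,0,0,0)
Op 4: inc R1 by 3 -> R1=(0,3,0,0) value=3
Op 5: merge R2<->R3 -> R2=(0,0,0,0) R3=(0,0,0,0)
Op 6: inc R0 by 3 -> R0=(3,0,0,0) value=3
Op 7: inc R1 by 2 -> R1=(0,5,0,0) value=5
Op 8: merge R2<->R1 -> R2=(0,5,0,0) R1=(0,5,0,0)
Op 9: merge R2<->R0 -> R2=(3,5,0,0) R0=(3,5,0,0)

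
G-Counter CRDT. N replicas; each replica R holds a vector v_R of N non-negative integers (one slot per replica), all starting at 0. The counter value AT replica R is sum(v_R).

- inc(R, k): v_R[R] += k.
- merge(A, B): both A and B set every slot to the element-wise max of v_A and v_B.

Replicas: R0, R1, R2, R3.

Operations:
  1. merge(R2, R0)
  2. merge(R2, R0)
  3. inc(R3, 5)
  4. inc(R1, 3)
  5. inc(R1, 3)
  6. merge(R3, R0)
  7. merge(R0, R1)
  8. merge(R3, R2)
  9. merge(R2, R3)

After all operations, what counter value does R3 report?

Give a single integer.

Op 1: merge R2<->R0 -> R2=(0,0,0,0) R0=(0,0,0,0)
Op 2: merge R2<->R0 -> R2=(0,0,0,0) R0=(0,0,0,0)
Op 3: inc R3 by 5 -> R3=(0,0,0,5) value=5
Op 4: inc R1 by 3 -> R1=(0,3,0,0) value=3
Op 5: inc R1 by 3 -> R1=(0,6,0,0) value=6
Op 6: merge R3<->R0 -> R3=(0,0,0,5) R0=(0,0,0,5)
Op 7: merge R0<->R1 -> R0=(0,6,0,5) R1=(0,6,0,5)
Op 8: merge R3<->R2 -> R3=(0,0,0,5) R2=(0,0,0,5)
Op 9: merge R2<->R3 -> R2=(0,0,0,5) R3=(0,0,0,5)

Answer: 5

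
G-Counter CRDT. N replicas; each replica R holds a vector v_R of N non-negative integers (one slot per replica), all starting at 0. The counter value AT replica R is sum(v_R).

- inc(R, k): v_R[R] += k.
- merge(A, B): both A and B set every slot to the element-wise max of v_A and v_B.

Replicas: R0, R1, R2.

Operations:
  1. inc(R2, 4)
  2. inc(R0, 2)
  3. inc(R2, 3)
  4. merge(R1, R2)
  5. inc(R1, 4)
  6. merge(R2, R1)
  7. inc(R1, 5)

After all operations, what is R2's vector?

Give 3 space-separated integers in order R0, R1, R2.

Op 1: inc R2 by 4 -> R2=(0,0,4) value=4
Op 2: inc R0 by 2 -> R0=(2,0,0) value=2
Op 3: inc R2 by 3 -> R2=(0,0,7) value=7
Op 4: merge R1<->R2 -> R1=(0,0,7) R2=(0,0,7)
Op 5: inc R1 by 4 -> R1=(0,4,7) value=11
Op 6: merge R2<->R1 -> R2=(0,4,7) R1=(0,4,7)
Op 7: inc R1 by 5 -> R1=(0,9,7) value=16

Answer: 0 4 7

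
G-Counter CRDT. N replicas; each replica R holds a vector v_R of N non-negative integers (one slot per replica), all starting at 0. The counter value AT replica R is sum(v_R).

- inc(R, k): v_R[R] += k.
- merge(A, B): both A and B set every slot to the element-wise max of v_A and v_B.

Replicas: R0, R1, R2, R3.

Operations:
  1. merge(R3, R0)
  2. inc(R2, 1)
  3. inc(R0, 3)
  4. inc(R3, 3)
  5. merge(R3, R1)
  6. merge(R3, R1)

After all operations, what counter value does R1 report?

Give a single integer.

Op 1: merge R3<->R0 -> R3=(0,0,0,0) R0=(0,0,0,0)
Op 2: inc R2 by 1 -> R2=(0,0,1,0) value=1
Op 3: inc R0 by 3 -> R0=(3,0,0,0) value=3
Op 4: inc R3 by 3 -> R3=(0,0,0,3) value=3
Op 5: merge R3<->R1 -> R3=(0,0,0,3) R1=(0,0,0,3)
Op 6: merge R3<->R1 -> R3=(0,0,0,3) R1=(0,0,0,3)

Answer: 3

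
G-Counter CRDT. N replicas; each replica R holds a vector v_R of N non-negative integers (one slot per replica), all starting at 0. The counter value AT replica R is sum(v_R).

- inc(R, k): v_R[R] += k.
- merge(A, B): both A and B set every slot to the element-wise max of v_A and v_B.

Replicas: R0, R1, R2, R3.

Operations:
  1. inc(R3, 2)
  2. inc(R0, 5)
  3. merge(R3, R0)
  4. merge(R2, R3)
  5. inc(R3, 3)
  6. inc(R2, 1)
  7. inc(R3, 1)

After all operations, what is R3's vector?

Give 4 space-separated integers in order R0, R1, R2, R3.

Op 1: inc R3 by 2 -> R3=(0,0,0,2) value=2
Op 2: inc R0 by 5 -> R0=(5,0,0,0) value=5
Op 3: merge R3<->R0 -> R3=(5,0,0,2) R0=(5,0,0,2)
Op 4: merge R2<->R3 -> R2=(5,0,0,2) R3=(5,0,0,2)
Op 5: inc R3 by 3 -> R3=(5,0,0,5) value=10
Op 6: inc R2 by 1 -> R2=(5,0,1,2) value=8
Op 7: inc R3 by 1 -> R3=(5,0,0,6) value=11

Answer: 5 0 0 6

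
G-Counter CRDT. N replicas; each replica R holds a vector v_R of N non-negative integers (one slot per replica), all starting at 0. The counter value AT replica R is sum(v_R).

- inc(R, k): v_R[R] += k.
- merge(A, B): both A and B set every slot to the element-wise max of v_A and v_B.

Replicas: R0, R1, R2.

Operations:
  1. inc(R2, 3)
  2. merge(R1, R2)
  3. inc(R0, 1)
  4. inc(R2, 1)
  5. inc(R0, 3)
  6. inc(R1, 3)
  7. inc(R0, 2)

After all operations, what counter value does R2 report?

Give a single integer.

Op 1: inc R2 by 3 -> R2=(0,0,3) value=3
Op 2: merge R1<->R2 -> R1=(0,0,3) R2=(0,0,3)
Op 3: inc R0 by 1 -> R0=(1,0,0) value=1
Op 4: inc R2 by 1 -> R2=(0,0,4) value=4
Op 5: inc R0 by 3 -> R0=(4,0,0) value=4
Op 6: inc R1 by 3 -> R1=(0,3,3) value=6
Op 7: inc R0 by 2 -> R0=(6,0,0) value=6

Answer: 4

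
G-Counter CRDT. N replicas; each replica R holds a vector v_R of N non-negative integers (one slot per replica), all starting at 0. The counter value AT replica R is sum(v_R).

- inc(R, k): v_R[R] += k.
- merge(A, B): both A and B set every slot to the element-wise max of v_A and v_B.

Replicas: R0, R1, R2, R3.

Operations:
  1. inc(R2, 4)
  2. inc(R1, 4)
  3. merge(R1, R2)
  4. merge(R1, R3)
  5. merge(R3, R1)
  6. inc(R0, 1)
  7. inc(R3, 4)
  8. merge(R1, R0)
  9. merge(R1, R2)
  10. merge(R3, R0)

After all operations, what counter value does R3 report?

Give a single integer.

Answer: 13

Derivation:
Op 1: inc R2 by 4 -> R2=(0,0,4,0) value=4
Op 2: inc R1 by 4 -> R1=(0,4,0,0) value=4
Op 3: merge R1<->R2 -> R1=(0,4,4,0) R2=(0,4,4,0)
Op 4: merge R1<->R3 -> R1=(0,4,4,0) R3=(0,4,4,0)
Op 5: merge R3<->R1 -> R3=(0,4,4,0) R1=(0,4,4,0)
Op 6: inc R0 by 1 -> R0=(1,0,0,0) value=1
Op 7: inc R3 by 4 -> R3=(0,4,4,4) value=12
Op 8: merge R1<->R0 -> R1=(1,4,4,0) R0=(1,4,4,0)
Op 9: merge R1<->R2 -> R1=(1,4,4,0) R2=(1,4,4,0)
Op 10: merge R3<->R0 -> R3=(1,4,4,4) R0=(1,4,4,4)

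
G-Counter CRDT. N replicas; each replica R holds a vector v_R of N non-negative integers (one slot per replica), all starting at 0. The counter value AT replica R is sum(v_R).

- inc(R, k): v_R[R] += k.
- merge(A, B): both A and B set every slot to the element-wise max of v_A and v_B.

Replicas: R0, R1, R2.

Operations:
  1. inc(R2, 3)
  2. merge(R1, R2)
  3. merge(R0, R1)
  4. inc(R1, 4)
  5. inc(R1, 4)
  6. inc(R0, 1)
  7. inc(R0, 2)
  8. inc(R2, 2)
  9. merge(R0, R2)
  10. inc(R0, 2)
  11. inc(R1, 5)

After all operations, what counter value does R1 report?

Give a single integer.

Op 1: inc R2 by 3 -> R2=(0,0,3) value=3
Op 2: merge R1<->R2 -> R1=(0,0,3) R2=(0,0,3)
Op 3: merge R0<->R1 -> R0=(0,0,3) R1=(0,0,3)
Op 4: inc R1 by 4 -> R1=(0,4,3) value=7
Op 5: inc R1 by 4 -> R1=(0,8,3) value=11
Op 6: inc R0 by 1 -> R0=(1,0,3) value=4
Op 7: inc R0 by 2 -> R0=(3,0,3) value=6
Op 8: inc R2 by 2 -> R2=(0,0,5) value=5
Op 9: merge R0<->R2 -> R0=(3,0,5) R2=(3,0,5)
Op 10: inc R0 by 2 -> R0=(5,0,5) value=10
Op 11: inc R1 by 5 -> R1=(0,13,3) value=16

Answer: 16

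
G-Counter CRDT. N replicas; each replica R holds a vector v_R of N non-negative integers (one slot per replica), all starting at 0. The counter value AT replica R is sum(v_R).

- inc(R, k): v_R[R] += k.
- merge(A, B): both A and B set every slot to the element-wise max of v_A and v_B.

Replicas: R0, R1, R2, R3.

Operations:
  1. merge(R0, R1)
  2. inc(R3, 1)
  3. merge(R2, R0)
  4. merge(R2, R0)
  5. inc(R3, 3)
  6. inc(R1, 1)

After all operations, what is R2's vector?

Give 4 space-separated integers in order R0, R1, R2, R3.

Answer: 0 0 0 0

Derivation:
Op 1: merge R0<->R1 -> R0=(0,0,0,0) R1=(0,0,0,0)
Op 2: inc R3 by 1 -> R3=(0,0,0,1) value=1
Op 3: merge R2<->R0 -> R2=(0,0,0,0) R0=(0,0,0,0)
Op 4: merge R2<->R0 -> R2=(0,0,0,0) R0=(0,0,0,0)
Op 5: inc R3 by 3 -> R3=(0,0,0,4) value=4
Op 6: inc R1 by 1 -> R1=(0,1,0,0) value=1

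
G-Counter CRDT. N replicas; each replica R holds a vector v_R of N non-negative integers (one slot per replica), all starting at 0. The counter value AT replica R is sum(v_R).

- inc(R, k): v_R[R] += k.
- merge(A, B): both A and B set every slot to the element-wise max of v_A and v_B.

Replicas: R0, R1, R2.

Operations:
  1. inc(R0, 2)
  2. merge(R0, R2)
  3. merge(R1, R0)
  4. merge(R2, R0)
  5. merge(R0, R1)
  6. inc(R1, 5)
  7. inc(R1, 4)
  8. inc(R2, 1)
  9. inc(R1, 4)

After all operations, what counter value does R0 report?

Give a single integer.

Op 1: inc R0 by 2 -> R0=(2,0,0) value=2
Op 2: merge R0<->R2 -> R0=(2,0,0) R2=(2,0,0)
Op 3: merge R1<->R0 -> R1=(2,0,0) R0=(2,0,0)
Op 4: merge R2<->R0 -> R2=(2,0,0) R0=(2,0,0)
Op 5: merge R0<->R1 -> R0=(2,0,0) R1=(2,0,0)
Op 6: inc R1 by 5 -> R1=(2,5,0) value=7
Op 7: inc R1 by 4 -> R1=(2,9,0) value=11
Op 8: inc R2 by 1 -> R2=(2,0,1) value=3
Op 9: inc R1 by 4 -> R1=(2,13,0) value=15

Answer: 2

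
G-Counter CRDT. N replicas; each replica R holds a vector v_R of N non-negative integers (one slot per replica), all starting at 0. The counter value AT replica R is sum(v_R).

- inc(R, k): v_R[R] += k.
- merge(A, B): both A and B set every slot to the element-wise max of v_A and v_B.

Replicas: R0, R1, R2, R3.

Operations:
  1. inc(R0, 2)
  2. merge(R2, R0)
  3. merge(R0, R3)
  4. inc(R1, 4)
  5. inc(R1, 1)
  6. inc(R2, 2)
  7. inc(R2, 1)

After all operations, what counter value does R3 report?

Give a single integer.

Answer: 2

Derivation:
Op 1: inc R0 by 2 -> R0=(2,0,0,0) value=2
Op 2: merge R2<->R0 -> R2=(2,0,0,0) R0=(2,0,0,0)
Op 3: merge R0<->R3 -> R0=(2,0,0,0) R3=(2,0,0,0)
Op 4: inc R1 by 4 -> R1=(0,4,0,0) value=4
Op 5: inc R1 by 1 -> R1=(0,5,0,0) value=5
Op 6: inc R2 by 2 -> R2=(2,0,2,0) value=4
Op 7: inc R2 by 1 -> R2=(2,0,3,0) value=5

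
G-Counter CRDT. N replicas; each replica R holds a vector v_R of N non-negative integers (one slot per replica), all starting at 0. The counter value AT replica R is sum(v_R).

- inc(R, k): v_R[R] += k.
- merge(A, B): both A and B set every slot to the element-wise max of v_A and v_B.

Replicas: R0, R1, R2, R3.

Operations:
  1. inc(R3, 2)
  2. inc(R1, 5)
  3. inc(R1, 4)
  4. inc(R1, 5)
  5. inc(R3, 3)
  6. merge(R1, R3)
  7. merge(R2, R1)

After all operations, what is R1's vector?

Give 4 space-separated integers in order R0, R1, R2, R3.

Answer: 0 14 0 5

Derivation:
Op 1: inc R3 by 2 -> R3=(0,0,0,2) value=2
Op 2: inc R1 by 5 -> R1=(0,5,0,0) value=5
Op 3: inc R1 by 4 -> R1=(0,9,0,0) value=9
Op 4: inc R1 by 5 -> R1=(0,14,0,0) value=14
Op 5: inc R3 by 3 -> R3=(0,0,0,5) value=5
Op 6: merge R1<->R3 -> R1=(0,14,0,5) R3=(0,14,0,5)
Op 7: merge R2<->R1 -> R2=(0,14,0,5) R1=(0,14,0,5)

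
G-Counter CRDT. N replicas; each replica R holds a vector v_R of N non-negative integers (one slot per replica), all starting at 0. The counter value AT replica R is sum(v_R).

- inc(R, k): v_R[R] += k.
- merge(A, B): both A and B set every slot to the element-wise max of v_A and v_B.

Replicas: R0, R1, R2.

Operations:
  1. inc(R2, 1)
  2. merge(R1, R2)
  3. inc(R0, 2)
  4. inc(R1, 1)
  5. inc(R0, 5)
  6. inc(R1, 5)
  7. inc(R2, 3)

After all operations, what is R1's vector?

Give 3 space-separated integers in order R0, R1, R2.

Op 1: inc R2 by 1 -> R2=(0,0,1) value=1
Op 2: merge R1<->R2 -> R1=(0,0,1) R2=(0,0,1)
Op 3: inc R0 by 2 -> R0=(2,0,0) value=2
Op 4: inc R1 by 1 -> R1=(0,1,1) value=2
Op 5: inc R0 by 5 -> R0=(7,0,0) value=7
Op 6: inc R1 by 5 -> R1=(0,6,1) value=7
Op 7: inc R2 by 3 -> R2=(0,0,4) value=4

Answer: 0 6 1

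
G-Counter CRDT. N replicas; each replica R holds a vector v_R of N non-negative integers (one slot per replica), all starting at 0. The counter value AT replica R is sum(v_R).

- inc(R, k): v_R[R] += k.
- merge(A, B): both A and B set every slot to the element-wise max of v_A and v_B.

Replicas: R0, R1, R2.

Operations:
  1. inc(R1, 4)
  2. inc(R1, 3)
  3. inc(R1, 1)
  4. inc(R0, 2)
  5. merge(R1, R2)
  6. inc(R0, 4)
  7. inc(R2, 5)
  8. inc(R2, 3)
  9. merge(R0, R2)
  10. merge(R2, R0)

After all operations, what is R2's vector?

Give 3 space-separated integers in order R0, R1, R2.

Answer: 6 8 8

Derivation:
Op 1: inc R1 by 4 -> R1=(0,4,0) value=4
Op 2: inc R1 by 3 -> R1=(0,7,0) value=7
Op 3: inc R1 by 1 -> R1=(0,8,0) value=8
Op 4: inc R0 by 2 -> R0=(2,0,0) value=2
Op 5: merge R1<->R2 -> R1=(0,8,0) R2=(0,8,0)
Op 6: inc R0 by 4 -> R0=(6,0,0) value=6
Op 7: inc R2 by 5 -> R2=(0,8,5) value=13
Op 8: inc R2 by 3 -> R2=(0,8,8) value=16
Op 9: merge R0<->R2 -> R0=(6,8,8) R2=(6,8,8)
Op 10: merge R2<->R0 -> R2=(6,8,8) R0=(6,8,8)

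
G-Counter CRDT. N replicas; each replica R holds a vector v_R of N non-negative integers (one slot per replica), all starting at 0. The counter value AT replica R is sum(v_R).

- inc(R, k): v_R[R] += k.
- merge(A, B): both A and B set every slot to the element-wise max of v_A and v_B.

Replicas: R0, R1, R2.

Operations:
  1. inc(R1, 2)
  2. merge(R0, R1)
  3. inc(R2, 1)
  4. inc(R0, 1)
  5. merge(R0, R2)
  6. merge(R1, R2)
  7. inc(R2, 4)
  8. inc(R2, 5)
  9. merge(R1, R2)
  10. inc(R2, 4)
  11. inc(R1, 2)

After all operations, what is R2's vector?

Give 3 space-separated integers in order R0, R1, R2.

Answer: 1 2 14

Derivation:
Op 1: inc R1 by 2 -> R1=(0,2,0) value=2
Op 2: merge R0<->R1 -> R0=(0,2,0) R1=(0,2,0)
Op 3: inc R2 by 1 -> R2=(0,0,1) value=1
Op 4: inc R0 by 1 -> R0=(1,2,0) value=3
Op 5: merge R0<->R2 -> R0=(1,2,1) R2=(1,2,1)
Op 6: merge R1<->R2 -> R1=(1,2,1) R2=(1,2,1)
Op 7: inc R2 by 4 -> R2=(1,2,5) value=8
Op 8: inc R2 by 5 -> R2=(1,2,10) value=13
Op 9: merge R1<->R2 -> R1=(1,2,10) R2=(1,2,10)
Op 10: inc R2 by 4 -> R2=(1,2,14) value=17
Op 11: inc R1 by 2 -> R1=(1,4,10) value=15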